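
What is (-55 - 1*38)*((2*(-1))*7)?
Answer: 1302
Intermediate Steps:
(-55 - 1*38)*((2*(-1))*7) = (-55 - 38)*(-2*7) = -93*(-14) = 1302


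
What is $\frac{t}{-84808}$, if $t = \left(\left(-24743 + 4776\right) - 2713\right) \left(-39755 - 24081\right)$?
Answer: $- \frac{180975060}{10601} \approx -17072.0$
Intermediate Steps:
$t = 1447800480$ ($t = \left(-19967 + \left(-11158 + 8445\right)\right) \left(-63836\right) = \left(-19967 - 2713\right) \left(-63836\right) = \left(-22680\right) \left(-63836\right) = 1447800480$)
$\frac{t}{-84808} = \frac{1447800480}{-84808} = 1447800480 \left(- \frac{1}{84808}\right) = - \frac{180975060}{10601}$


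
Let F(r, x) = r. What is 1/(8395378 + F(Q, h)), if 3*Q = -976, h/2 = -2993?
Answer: 3/25185158 ≈ 1.1912e-7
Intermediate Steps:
h = -5986 (h = 2*(-2993) = -5986)
Q = -976/3 (Q = (⅓)*(-976) = -976/3 ≈ -325.33)
1/(8395378 + F(Q, h)) = 1/(8395378 - 976/3) = 1/(25185158/3) = 3/25185158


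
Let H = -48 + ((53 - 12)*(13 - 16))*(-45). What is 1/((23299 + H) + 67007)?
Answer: 1/95793 ≈ 1.0439e-5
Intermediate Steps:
H = 5487 (H = -48 + (41*(-3))*(-45) = -48 - 123*(-45) = -48 + 5535 = 5487)
1/((23299 + H) + 67007) = 1/((23299 + 5487) + 67007) = 1/(28786 + 67007) = 1/95793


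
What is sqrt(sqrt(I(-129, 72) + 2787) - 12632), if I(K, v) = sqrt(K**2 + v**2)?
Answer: sqrt(-12632 + sqrt(3)*sqrt(929 + 5*sqrt(97))) ≈ 112.15*I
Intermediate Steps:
sqrt(sqrt(I(-129, 72) + 2787) - 12632) = sqrt(sqrt(sqrt((-129)**2 + 72**2) + 2787) - 12632) = sqrt(sqrt(sqrt(16641 + 5184) + 2787) - 12632) = sqrt(sqrt(sqrt(21825) + 2787) - 12632) = sqrt(sqrt(15*sqrt(97) + 2787) - 12632) = sqrt(sqrt(2787 + 15*sqrt(97)) - 12632) = sqrt(-12632 + sqrt(2787 + 15*sqrt(97)))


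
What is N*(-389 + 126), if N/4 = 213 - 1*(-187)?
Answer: -420800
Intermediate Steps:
N = 1600 (N = 4*(213 - 1*(-187)) = 4*(213 + 187) = 4*400 = 1600)
N*(-389 + 126) = 1600*(-389 + 126) = 1600*(-263) = -420800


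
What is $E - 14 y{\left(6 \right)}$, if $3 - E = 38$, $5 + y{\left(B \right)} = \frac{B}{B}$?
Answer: $21$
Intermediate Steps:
$y{\left(B \right)} = -4$ ($y{\left(B \right)} = -5 + \frac{B}{B} = -5 + 1 = -4$)
$E = -35$ ($E = 3 - 38 = -35$)
$E - 14 y{\left(6 \right)} = -35 - -56 = -35 + 56 = 21$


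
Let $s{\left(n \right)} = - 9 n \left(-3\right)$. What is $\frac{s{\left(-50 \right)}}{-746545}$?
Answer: $\frac{270}{149309} \approx 0.0018083$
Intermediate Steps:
$s{\left(n \right)} = 27 n$
$\frac{s{\left(-50 \right)}}{-746545} = \frac{27 \left(-50\right)}{-746545} = \left(-1350\right) \left(- \frac{1}{746545}\right) = \frac{270}{149309}$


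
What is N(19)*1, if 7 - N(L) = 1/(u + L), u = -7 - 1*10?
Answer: 13/2 ≈ 6.5000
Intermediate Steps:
u = -17 (u = -7 - 10 = -17)
N(L) = 7 - 1/(-17 + L)
N(19)*1 = ((-120 + 7*19)/(-17 + 19))*1 = ((-120 + 133)/2)*1 = ((½)*13)*1 = (13/2)*1 = 13/2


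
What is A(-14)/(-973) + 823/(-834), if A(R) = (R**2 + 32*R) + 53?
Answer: -4567/5838 ≈ -0.78229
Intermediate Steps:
A(R) = 53 + R**2 + 32*R
A(-14)/(-973) + 823/(-834) = (53 + (-14)**2 + 32*(-14))/(-973) + 823/(-834) = (53 + 196 - 448)*(-1/973) + 823*(-1/834) = -199*(-1/973) - 823/834 = 199/973 - 823/834 = -4567/5838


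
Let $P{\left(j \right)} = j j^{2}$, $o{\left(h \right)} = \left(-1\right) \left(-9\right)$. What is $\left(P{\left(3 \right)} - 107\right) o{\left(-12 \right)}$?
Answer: $-720$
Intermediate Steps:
$o{\left(h \right)} = 9$
$P{\left(j \right)} = j^{3}$
$\left(P{\left(3 \right)} - 107\right) o{\left(-12 \right)} = \left(3^{3} - 107\right) 9 = \left(27 - 107\right) 9 = \left(-80\right) 9 = -720$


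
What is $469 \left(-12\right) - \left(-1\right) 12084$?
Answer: $6456$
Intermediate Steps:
$469 \left(-12\right) - \left(-1\right) 12084 = -5628 - -12084 = -5628 + 12084 = 6456$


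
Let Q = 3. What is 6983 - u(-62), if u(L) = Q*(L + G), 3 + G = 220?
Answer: 6518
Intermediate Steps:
G = 217 (G = -3 + 220 = 217)
u(L) = 651 + 3*L (u(L) = 3*(L + 217) = 3*(217 + L) = 651 + 3*L)
6983 - u(-62) = 6983 - (651 + 3*(-62)) = 6983 - (651 - 186) = 6983 - 1*465 = 6983 - 465 = 6518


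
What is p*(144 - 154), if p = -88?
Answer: 880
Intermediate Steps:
p*(144 - 154) = -88*(144 - 154) = -88*(-10) = 880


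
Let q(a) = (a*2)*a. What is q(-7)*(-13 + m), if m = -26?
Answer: -3822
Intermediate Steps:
q(a) = 2*a**2 (q(a) = (2*a)*a = 2*a**2)
q(-7)*(-13 + m) = (2*(-7)**2)*(-13 - 26) = (2*49)*(-39) = 98*(-39) = -3822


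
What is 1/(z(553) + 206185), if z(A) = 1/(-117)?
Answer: 117/24123644 ≈ 4.8500e-6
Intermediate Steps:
z(A) = -1/117
1/(z(553) + 206185) = 1/(-1/117 + 206185) = 1/(24123644/117) = 117/24123644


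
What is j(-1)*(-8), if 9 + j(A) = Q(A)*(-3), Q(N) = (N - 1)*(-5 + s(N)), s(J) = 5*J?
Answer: 552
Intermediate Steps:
Q(N) = (-1 + N)*(-5 + 5*N) (Q(N) = (N - 1)*(-5 + 5*N) = (-1 + N)*(-5 + 5*N))
j(A) = -24 - 15*A² + 30*A (j(A) = -9 + (5 - 10*A + 5*A²)*(-3) = -9 + (-15 - 15*A² + 30*A) = -24 - 15*A² + 30*A)
j(-1)*(-8) = (-24 - 15*(-1)² + 30*(-1))*(-8) = (-24 - 15*1 - 30)*(-8) = (-24 - 15 - 30)*(-8) = -69*(-8) = 552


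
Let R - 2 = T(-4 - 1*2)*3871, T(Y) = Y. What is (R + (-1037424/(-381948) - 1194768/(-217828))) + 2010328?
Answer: 3444285131327944/1733311853 ≈ 1.9871e+6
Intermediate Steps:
R = -23224 (R = 2 + (-4 - 1*2)*3871 = 2 + (-4 - 2)*3871 = 2 - 6*3871 = 2 - 23226 = -23224)
(R + (-1037424/(-381948) - 1194768/(-217828))) + 2010328 = (-23224 + (-1037424/(-381948) - 1194768/(-217828))) + 2010328 = (-23224 + (-1037424*(-1/381948) - 1194768*(-1/217828))) + 2010328 = (-23224 + (86452/31829 + 298692/54457)) + 2010328 = (-23224 + 14214984232/1733311853) + 2010328 = -40240219489840/1733311853 + 2010328 = 3444285131327944/1733311853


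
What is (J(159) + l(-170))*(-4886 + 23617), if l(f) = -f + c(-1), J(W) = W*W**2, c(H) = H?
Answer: 75295772888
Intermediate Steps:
J(W) = W**3
l(f) = -1 - f (l(f) = -f - 1 = -1 - f)
(J(159) + l(-170))*(-4886 + 23617) = (159**3 + (-1 - 1*(-170)))*(-4886 + 23617) = (4019679 + (-1 + 170))*18731 = (4019679 + 169)*18731 = 4019848*18731 = 75295772888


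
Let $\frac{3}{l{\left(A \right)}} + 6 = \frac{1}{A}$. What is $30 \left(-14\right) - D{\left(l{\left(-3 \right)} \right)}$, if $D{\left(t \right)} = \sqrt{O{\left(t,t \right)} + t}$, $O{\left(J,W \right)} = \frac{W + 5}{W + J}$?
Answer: $-420 - \frac{i \sqrt{17062}}{57} \approx -420.0 - 2.2916 i$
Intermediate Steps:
$l{\left(A \right)} = \frac{3}{-6 + \frac{1}{A}}$
$O{\left(J,W \right)} = \frac{5 + W}{J + W}$
$D{\left(t \right)} = \sqrt{t + \frac{5 + t}{2 t}}$ ($D{\left(t \right)} = \sqrt{\frac{5 + t}{t + t} + t} = \sqrt{\frac{5 + t}{2 t} + t} = \sqrt{t + \frac{5 + t}{2 t}}$)
$30 \left(-14\right) - D{\left(l{\left(-3 \right)} \right)} = 30 \left(-14\right) - \frac{\sqrt{2 + 4 \left(\left(-3\right) \left(-3\right) \frac{1}{-1 + 6 \left(-3\right)}\right) + \frac{10}{\left(-3\right) \left(-3\right) \frac{1}{-1 + 6 \left(-3\right)}}}}{2} = -420 - \frac{\sqrt{2 + 4 \left(\left(-3\right) \left(-3\right) \frac{1}{-1 - 18}\right) + \frac{10}{\left(-3\right) \left(-3\right) \frac{1}{-1 - 18}}}}{2} = -420 - \frac{\sqrt{2 + 4 \left(\left(-3\right) \left(-3\right) \frac{1}{-19}\right) + \frac{10}{\left(-3\right) \left(-3\right) \frac{1}{-19}}}}{2} = -420 - \frac{\sqrt{2 + 4 \left(\left(-3\right) \left(-3\right) \left(- \frac{1}{19}\right)\right) + \frac{10}{\left(-3\right) \left(-3\right) \left(- \frac{1}{19}\right)}}}{2} = -420 - \frac{\sqrt{2 + 4 \left(- \frac{9}{19}\right) + \frac{10}{- \frac{9}{19}}}}{2} = -420 - \frac{\sqrt{2 - \frac{36}{19} + 10 \left(- \frac{19}{9}\right)}}{2} = -420 - \frac{\sqrt{2 - \frac{36}{19} - \frac{190}{9}}}{2} = -420 - \frac{\sqrt{- \frac{3592}{171}}}{2} = -420 - \frac{\frac{2}{57} i \sqrt{17062}}{2} = -420 - \frac{i \sqrt{17062}}{57}$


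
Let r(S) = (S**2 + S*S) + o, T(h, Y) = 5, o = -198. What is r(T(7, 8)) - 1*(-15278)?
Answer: 15130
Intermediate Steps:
r(S) = -198 + 2*S**2 (r(S) = (S**2 + S*S) - 198 = (S**2 + S**2) - 198 = 2*S**2 - 198 = -198 + 2*S**2)
r(T(7, 8)) - 1*(-15278) = (-198 + 2*5**2) - 1*(-15278) = (-198 + 2*25) + 15278 = (-198 + 50) + 15278 = -148 + 15278 = 15130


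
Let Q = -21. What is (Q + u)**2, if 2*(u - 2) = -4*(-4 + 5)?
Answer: 441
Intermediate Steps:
u = 0 (u = 2 + (-4*(-4 + 5))/2 = 2 + (-4*1)/2 = 2 + (1/2)*(-4) = 2 - 2 = 0)
(Q + u)**2 = (-21 + 0)**2 = (-21)**2 = 441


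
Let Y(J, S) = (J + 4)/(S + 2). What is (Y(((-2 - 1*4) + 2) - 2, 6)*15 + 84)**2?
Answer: 103041/16 ≈ 6440.1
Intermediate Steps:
Y(J, S) = (4 + J)/(2 + S)
(Y(((-2 - 1*4) + 2) - 2, 6)*15 + 84)**2 = (((4 + (((-2 - 1*4) + 2) - 2))/(2 + 6))*15 + 84)**2 = (((4 + (((-2 - 4) + 2) - 2))/8)*15 + 84)**2 = (((4 + ((-6 + 2) - 2))/8)*15 + 84)**2 = (((4 + (-4 - 2))/8)*15 + 84)**2 = (((4 - 6)/8)*15 + 84)**2 = (((1/8)*(-2))*15 + 84)**2 = (-1/4*15 + 84)**2 = (-15/4 + 84)**2 = (321/4)**2 = 103041/16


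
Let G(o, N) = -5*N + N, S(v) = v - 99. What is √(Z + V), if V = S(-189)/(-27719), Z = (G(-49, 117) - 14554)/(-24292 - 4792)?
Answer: √85610409070027490/403089698 ≈ 0.72587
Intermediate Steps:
S(v) = -99 + v
G(o, N) = -4*N
Z = 7511/14542 (Z = (-4*117 - 14554)/(-24292 - 4792) = (-468 - 14554)/(-29084) = -15022*(-1/29084) = 7511/14542 ≈ 0.51650)
V = 288/27719 (V = (-99 - 189)/(-27719) = -288*(-1/27719) = 288/27719 ≈ 0.010390)
√(Z + V) = √(7511/14542 + 288/27719) = √(212385505/403089698) = √85610409070027490/403089698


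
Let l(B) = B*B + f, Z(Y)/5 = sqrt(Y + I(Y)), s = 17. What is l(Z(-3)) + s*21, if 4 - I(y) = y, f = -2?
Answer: 455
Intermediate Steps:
I(y) = 4 - y
Z(Y) = 10 (Z(Y) = 5*sqrt(Y + (4 - Y)) = 5*sqrt(4) = 5*2 = 10)
l(B) = -2 + B**2 (l(B) = B*B - 2 = B**2 - 2 = -2 + B**2)
l(Z(-3)) + s*21 = (-2 + 10**2) + 17*21 = (-2 + 100) + 357 = 98 + 357 = 455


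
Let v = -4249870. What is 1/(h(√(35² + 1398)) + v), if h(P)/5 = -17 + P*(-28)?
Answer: -849991/3612413218245 + 28*√2623/3612413218245 ≈ -2.3490e-7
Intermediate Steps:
h(P) = -85 - 140*P (h(P) = 5*(-17 + P*(-28)) = 5*(-17 - 28*P) = -85 - 140*P)
1/(h(√(35² + 1398)) + v) = 1/((-85 - 140*√(35² + 1398)) - 4249870) = 1/((-85 - 140*√(1225 + 1398)) - 4249870) = 1/((-85 - 140*√2623) - 4249870) = 1/(-4249955 - 140*√2623)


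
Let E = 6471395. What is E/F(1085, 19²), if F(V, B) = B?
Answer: 6471395/361 ≈ 17926.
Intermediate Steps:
E/F(1085, 19²) = 6471395/(19²) = 6471395/361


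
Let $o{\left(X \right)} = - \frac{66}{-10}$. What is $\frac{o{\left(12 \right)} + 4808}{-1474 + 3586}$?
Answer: $\frac{24073}{10560} \approx 2.2796$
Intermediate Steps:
$o{\left(X \right)} = \frac{33}{5}$ ($o{\left(X \right)} = \left(-66\right) \left(- \frac{1}{10}\right) = \frac{33}{5}$)
$\frac{o{\left(12 \right)} + 4808}{-1474 + 3586} = \frac{\frac{33}{5} + 4808}{-1474 + 3586} = \frac{24073}{5 \cdot 2112} = \frac{24073}{5} \cdot \frac{1}{2112} = \frac{24073}{10560}$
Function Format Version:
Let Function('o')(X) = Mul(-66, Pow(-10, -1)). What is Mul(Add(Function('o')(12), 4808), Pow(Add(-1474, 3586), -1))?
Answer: Rational(24073, 10560) ≈ 2.2796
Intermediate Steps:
Function('o')(X) = Rational(33, 5) (Function('o')(X) = Mul(-66, Rational(-1, 10)) = Rational(33, 5))
Mul(Add(Function('o')(12), 4808), Pow(Add(-1474, 3586), -1)) = Mul(Add(Rational(33, 5), 4808), Pow(Add(-1474, 3586), -1)) = Mul(Rational(24073, 5), Pow(2112, -1)) = Mul(Rational(24073, 5), Rational(1, 2112)) = Rational(24073, 10560)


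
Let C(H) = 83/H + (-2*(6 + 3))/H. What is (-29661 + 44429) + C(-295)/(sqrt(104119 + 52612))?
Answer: 14768 - 13*sqrt(156731)/9247129 ≈ 14768.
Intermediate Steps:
C(H) = 65/H (C(H) = 83/H + (-2*9)/H = 83/H - 18/H = 65/H)
(-29661 + 44429) + C(-295)/(sqrt(104119 + 52612)) = (-29661 + 44429) + (65/(-295))/(sqrt(104119 + 52612)) = 14768 + (65*(-1/295))/(sqrt(156731)) = 14768 - 13*sqrt(156731)/9247129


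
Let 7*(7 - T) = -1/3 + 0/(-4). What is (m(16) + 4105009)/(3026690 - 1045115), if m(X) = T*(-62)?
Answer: 86196013/41613075 ≈ 2.0714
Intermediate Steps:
T = 148/21 (T = 7 - (-1/3 + 0/(-4))/7 = 7 - (-1*1/3 + 0*(-1/4))/7 = 7 - (-1/3 + 0)/7 = 7 - 1/7*(-1/3) = 7 + 1/21 = 148/21 ≈ 7.0476)
m(X) = -9176/21 (m(X) = (148/21)*(-62) = -9176/21)
(m(16) + 4105009)/(3026690 - 1045115) = (-9176/21 + 4105009)/(3026690 - 1045115) = (86196013/21)/1981575 = (86196013/21)*(1/1981575) = 86196013/41613075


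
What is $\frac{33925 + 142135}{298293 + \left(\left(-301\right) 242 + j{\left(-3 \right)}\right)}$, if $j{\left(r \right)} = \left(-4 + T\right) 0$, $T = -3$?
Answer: $\frac{176060}{225451} \approx 0.78092$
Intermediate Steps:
$j{\left(r \right)} = 0$ ($j{\left(r \right)} = \left(-4 - 3\right) 0 = \left(-7\right) 0 = 0$)
$\frac{33925 + 142135}{298293 + \left(\left(-301\right) 242 + j{\left(-3 \right)}\right)} = \frac{33925 + 142135}{298293 + \left(\left(-301\right) 242 + 0\right)} = \frac{176060}{298293 + \left(-72842 + 0\right)} = \frac{176060}{298293 - 72842} = \frac{176060}{225451}$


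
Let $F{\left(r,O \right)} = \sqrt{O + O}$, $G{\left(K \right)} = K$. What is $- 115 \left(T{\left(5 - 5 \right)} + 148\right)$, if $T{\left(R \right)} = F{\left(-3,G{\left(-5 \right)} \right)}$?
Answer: $-17020 - 115 i \sqrt{10} \approx -17020.0 - 363.66 i$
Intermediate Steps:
$F{\left(r,O \right)} = \sqrt{2} \sqrt{O}$ ($F{\left(r,O \right)} = \sqrt{2 O} = \sqrt{2} \sqrt{O}$)
$T{\left(R \right)} = i \sqrt{10}$ ($T{\left(R \right)} = \sqrt{2} \sqrt{-5} = \sqrt{2} i \sqrt{5} = i \sqrt{10}$)
$- 115 \left(T{\left(5 - 5 \right)} + 148\right) = - 115 \left(i \sqrt{10} + 148\right) = - 115 \left(148 + i \sqrt{10}\right) = -17020 - 115 i \sqrt{10}$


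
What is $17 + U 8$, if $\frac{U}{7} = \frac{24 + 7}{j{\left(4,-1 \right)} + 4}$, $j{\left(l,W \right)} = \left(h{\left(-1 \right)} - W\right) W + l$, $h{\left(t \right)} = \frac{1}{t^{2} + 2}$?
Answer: $\frac{1387}{5} \approx 277.4$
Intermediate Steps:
$h{\left(t \right)} = \frac{1}{2 + t^{2}}$
$j{\left(l,W \right)} = l + W \left(\frac{1}{3} - W\right)$ ($j{\left(l,W \right)} = \left(\frac{1}{2 + \left(-1\right)^{2}} - W\right) W + l = \left(\frac{1}{2 + 1} - W\right) W + l = \left(\frac{1}{3} - W\right) W + l = W \left(\frac{1}{3} - W\right) + l = l + W \left(\frac{1}{3} - W\right)$)
$U = \frac{651}{20}$ ($U = 7 \frac{24 + 7}{\left(4 - \left(-1\right)^{2} + \frac{1}{3} \left(-1\right)\right) + 4} = 7 \frac{31}{\left(4 - 1 - \frac{1}{3}\right) + 4} = 7 \frac{31}{\frac{8}{3} + 4} = 7 \frac{31}{\frac{20}{3}} = 7 \cdot 31 \cdot \frac{3}{20} = 7 \cdot \frac{93}{20} = \frac{651}{20} \approx 32.55$)
$17 + U 8 = 17 + \frac{651}{20} \cdot 8 = 17 + \frac{1302}{5} = \frac{1387}{5}$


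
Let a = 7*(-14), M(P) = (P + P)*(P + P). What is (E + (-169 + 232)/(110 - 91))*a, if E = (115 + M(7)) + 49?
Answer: -676494/19 ≈ -35605.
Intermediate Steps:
M(P) = 4*P² (M(P) = (2*P)*(2*P) = 4*P²)
E = 360 (E = (115 + 4*7²) + 49 = (115 + 4*49) + 49 = (115 + 196) + 49 = 311 + 49 = 360)
a = -98
(E + (-169 + 232)/(110 - 91))*a = (360 + (-169 + 232)/(110 - 91))*(-98) = (360 + 63/19)*(-98) = (6903/19)*(-98) = -676494/19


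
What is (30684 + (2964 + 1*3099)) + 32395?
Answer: 69142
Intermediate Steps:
(30684 + (2964 + 1*3099)) + 32395 = (30684 + (2964 + 3099)) + 32395 = (30684 + 6063) + 32395 = 36747 + 32395 = 69142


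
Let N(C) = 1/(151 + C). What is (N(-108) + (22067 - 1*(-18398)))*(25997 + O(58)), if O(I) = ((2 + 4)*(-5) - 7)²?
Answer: 47616730536/43 ≈ 1.1074e+9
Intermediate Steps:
O(I) = 1369 (O(I) = (6*(-5) - 7)² = (-30 - 7)² = (-37)² = 1369)
(N(-108) + (22067 - 1*(-18398)))*(25997 + O(58)) = (1/(151 - 108) + (22067 - 1*(-18398)))*(25997 + 1369) = (1/43 + (22067 + 18398))*27366 = (1/43 + 40465)*27366 = (1739996/43)*27366 = 47616730536/43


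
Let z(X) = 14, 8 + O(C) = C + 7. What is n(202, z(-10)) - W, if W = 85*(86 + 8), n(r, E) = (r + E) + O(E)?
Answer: -7761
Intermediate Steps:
O(C) = -1 + C (O(C) = -8 + (C + 7) = -8 + (7 + C) = -1 + C)
n(r, E) = -1 + r + 2*E (n(r, E) = (r + E) + (-1 + E) = (E + r) + (-1 + E) = -1 + r + 2*E)
W = 7990 (W = 85*94 = 7990)
n(202, z(-10)) - W = (-1 + 202 + 2*14) - 1*7990 = (-1 + 202 + 28) - 7990 = 229 - 7990 = -7761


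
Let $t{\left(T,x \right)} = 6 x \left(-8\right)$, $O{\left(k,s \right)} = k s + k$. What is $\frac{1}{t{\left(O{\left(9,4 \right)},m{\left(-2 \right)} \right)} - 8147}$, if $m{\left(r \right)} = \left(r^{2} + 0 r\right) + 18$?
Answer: $- \frac{1}{9203} \approx -0.00010866$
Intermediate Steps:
$O{\left(k,s \right)} = k + k s$
$m{\left(r \right)} = 18 + r^{2}$ ($m{\left(r \right)} = \left(r^{2} + 0\right) + 18 = r^{2} + 18 = 18 + r^{2}$)
$t{\left(T,x \right)} = - 48 x$
$\frac{1}{t{\left(O{\left(9,4 \right)},m{\left(-2 \right)} \right)} - 8147} = \frac{1}{- 48 \left(18 + \left(-2\right)^{2}\right) - 8147} = \frac{1}{- 48 \left(18 + 4\right) - 8147} = \frac{1}{\left(-48\right) 22 - 8147} = \frac{1}{-1056 - 8147} = \frac{1}{-9203} = - \frac{1}{9203}$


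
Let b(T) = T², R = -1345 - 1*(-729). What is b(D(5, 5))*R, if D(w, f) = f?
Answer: -15400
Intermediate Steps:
R = -616 (R = -1345 + 729 = -616)
b(D(5, 5))*R = 5²*(-616) = 25*(-616) = -15400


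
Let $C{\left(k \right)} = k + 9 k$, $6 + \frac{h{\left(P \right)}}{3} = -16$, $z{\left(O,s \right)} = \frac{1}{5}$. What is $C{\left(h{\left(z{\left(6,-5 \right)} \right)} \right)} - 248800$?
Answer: $-249460$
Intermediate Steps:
$z{\left(O,s \right)} = \frac{1}{5}$
$h{\left(P \right)} = -66$ ($h{\left(P \right)} = -18 + 3 \left(-16\right) = -18 - 48 = -66$)
$C{\left(k \right)} = 10 k$
$C{\left(h{\left(z{\left(6,-5 \right)} \right)} \right)} - 248800 = 10 \left(-66\right) - 248800 = -660 - 248800 = -249460$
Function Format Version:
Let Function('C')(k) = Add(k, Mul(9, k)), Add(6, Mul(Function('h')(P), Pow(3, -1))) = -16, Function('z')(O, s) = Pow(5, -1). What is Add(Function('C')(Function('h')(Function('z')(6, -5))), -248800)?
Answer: -249460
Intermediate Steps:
Function('z')(O, s) = Rational(1, 5)
Function('h')(P) = -66 (Function('h')(P) = Add(-18, Mul(3, -16)) = Add(-18, -48) = -66)
Function('C')(k) = Mul(10, k)
Add(Function('C')(Function('h')(Function('z')(6, -5))), -248800) = Add(Mul(10, -66), -248800) = Add(-660, -248800) = -249460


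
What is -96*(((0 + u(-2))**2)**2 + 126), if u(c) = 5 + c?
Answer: -19872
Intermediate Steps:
-96*(((0 + u(-2))**2)**2 + 126) = -96*(((0 + (5 - 2))**2)**2 + 126) = -96*(((0 + 3)**2)**2 + 126) = -96*((3**2)**2 + 126) = -96*(9**2 + 126) = -96*(81 + 126) = -96*207 = -19872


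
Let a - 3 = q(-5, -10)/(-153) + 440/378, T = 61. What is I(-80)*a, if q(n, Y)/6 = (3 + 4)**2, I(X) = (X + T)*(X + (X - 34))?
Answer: 26557630/3213 ≈ 8265.7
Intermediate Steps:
I(X) = (-34 + 2*X)*(61 + X) (I(X) = (X + 61)*(X + (X - 34)) = (61 + X)*(X + (-34 + X)) = (61 + X)*(-34 + 2*X) = (-34 + 2*X)*(61 + X))
q(n, Y) = 294 (q(n, Y) = 6*(3 + 4)**2 = 6*7**2 = 6*49 = 294)
a = 7205/3213 (a = 3 + (294/(-153) + 440/378) = 3 + (294*(-1/153) + 440*(1/378)) = 3 + (-98/51 + 220/189) = 3 - 2434/3213 = 7205/3213 ≈ 2.2425)
I(-80)*a = (-2074 + 2*(-80)**2 + 88*(-80))*(7205/3213) = (-2074 + 2*6400 - 7040)*(7205/3213) = (-2074 + 12800 - 7040)*(7205/3213) = 3686*(7205/3213) = 26557630/3213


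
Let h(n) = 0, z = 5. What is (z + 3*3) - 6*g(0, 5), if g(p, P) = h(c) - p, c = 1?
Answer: 14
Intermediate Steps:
g(p, P) = -p (g(p, P) = 0 - p = -p)
(z + 3*3) - 6*g(0, 5) = (5 + 3*3) - (-6)*0 = (5 + 9) - 6*0 = 14 + 0 = 14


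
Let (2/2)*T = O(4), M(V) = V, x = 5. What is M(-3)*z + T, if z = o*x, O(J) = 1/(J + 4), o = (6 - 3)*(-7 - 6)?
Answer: 4681/8 ≈ 585.13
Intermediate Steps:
o = -39 (o = 3*(-13) = -39)
O(J) = 1/(4 + J)
z = -195 (z = -39*5 = -195)
T = 1/8 (T = 1/(4 + 4) = 1/8 ≈ 0.12500)
M(-3)*z + T = -3*(-195) + 1/8 = 585 + 1/8 = 4681/8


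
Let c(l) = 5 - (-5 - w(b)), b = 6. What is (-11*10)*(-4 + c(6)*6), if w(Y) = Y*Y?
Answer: -29920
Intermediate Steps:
w(Y) = Y²
c(l) = 46 (c(l) = 5 - (-5 - 1*6²) = 5 - (-5 - 1*36) = 5 - (-5 - 36) = 5 - 1*(-41) = 5 + 41 = 46)
(-11*10)*(-4 + c(6)*6) = (-11*10)*(-4 + 46*6) = -110*(-4 + 276) = -110*272 = -29920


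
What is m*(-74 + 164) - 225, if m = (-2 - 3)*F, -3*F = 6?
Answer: 675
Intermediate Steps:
F = -2 (F = -⅓*6 = -2)
m = 10 (m = (-2 - 3)*(-2) = -5*(-2) = 10)
m*(-74 + 164) - 225 = 10*(-74 + 164) - 225 = 10*90 - 225 = 900 - 225 = 675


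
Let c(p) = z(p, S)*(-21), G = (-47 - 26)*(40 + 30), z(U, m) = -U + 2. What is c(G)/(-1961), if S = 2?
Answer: 107352/1961 ≈ 54.743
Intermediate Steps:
z(U, m) = 2 - U
G = -5110 (G = -73*70 = -5110)
c(p) = -42 + 21*p (c(p) = (2 - p)*(-21) = -42 + 21*p)
c(G)/(-1961) = (-42 + 21*(-5110))/(-1961) = (-42 - 107310)*(-1/1961) = -107352*(-1/1961) = 107352/1961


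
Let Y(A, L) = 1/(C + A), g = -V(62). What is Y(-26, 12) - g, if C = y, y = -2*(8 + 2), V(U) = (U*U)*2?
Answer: 353647/46 ≈ 7688.0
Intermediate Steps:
V(U) = 2*U² (V(U) = U²*2 = 2*U²)
y = -20 (y = -2*10 = -20)
C = -20
g = -7688 (g = -2*62² = -2*3844 = -1*7688 = -7688)
Y(A, L) = 1/(-20 + A)
Y(-26, 12) - g = 1/(-20 - 26) - 1*(-7688) = 1/(-46) + 7688 = -1/46 + 7688 = 353647/46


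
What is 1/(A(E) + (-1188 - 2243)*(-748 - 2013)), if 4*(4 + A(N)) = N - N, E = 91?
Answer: 1/9472987 ≈ 1.0556e-7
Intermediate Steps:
A(N) = -4 (A(N) = -4 + (N - N)/4 = -4 + (1/4)*0 = -4 + 0 = -4)
1/(A(E) + (-1188 - 2243)*(-748 - 2013)) = 1/(-4 + (-1188 - 2243)*(-748 - 2013)) = 1/(-4 - 3431*(-2761)) = 1/(-4 + 9472991) = 1/9472987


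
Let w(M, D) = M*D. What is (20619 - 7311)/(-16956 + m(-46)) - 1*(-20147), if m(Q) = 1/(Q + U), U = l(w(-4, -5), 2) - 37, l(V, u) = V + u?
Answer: 20837572811/1034317 ≈ 20146.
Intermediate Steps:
w(M, D) = D*M
U = -15 (U = (-5*(-4) + 2) - 37 = (20 + 2) - 37 = 22 - 37 = -15)
m(Q) = 1/(-15 + Q) (m(Q) = 1/(Q - 15) = 1/(-15 + Q))
(20619 - 7311)/(-16956 + m(-46)) - 1*(-20147) = (20619 - 7311)/(-16956 + 1/(-15 - 46)) - 1*(-20147) = 13308/(-16956 + 1/(-61)) + 20147 = 13308/(-16956 - 1/61) + 20147 = 13308/(-1034317/61) + 20147 = 13308*(-61/1034317) + 20147 = -811788/1034317 + 20147 = 20837572811/1034317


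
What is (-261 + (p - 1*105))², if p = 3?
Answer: 131769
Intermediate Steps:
(-261 + (p - 1*105))² = (-261 + (3 - 1*105))² = (-261 + (3 - 105))² = (-261 - 102)² = (-363)² = 131769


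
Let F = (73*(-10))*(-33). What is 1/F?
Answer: 1/24090 ≈ 4.1511e-5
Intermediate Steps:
F = 24090 (F = -730*(-33) = 24090)
1/F = 1/24090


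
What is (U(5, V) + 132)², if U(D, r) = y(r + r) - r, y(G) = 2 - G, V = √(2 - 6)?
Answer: 17920 - 1608*I ≈ 17920.0 - 1608.0*I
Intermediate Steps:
V = 2*I (V = √(-4) = 2*I ≈ 2.0*I)
U(D, r) = 2 - 3*r (U(D, r) = (2 - (r + r)) - r = (2 - 2*r) - r = 2 - 3*r)
(U(5, V) + 132)² = ((2 - 6*I) + 132)² = (134 - 6*I)²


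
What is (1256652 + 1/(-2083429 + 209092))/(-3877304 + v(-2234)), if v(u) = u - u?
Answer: -2355389339723/7267374347448 ≈ -0.32410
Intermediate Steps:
v(u) = 0
(1256652 + 1/(-2083429 + 209092))/(-3877304 + v(-2234)) = (1256652 + 1/(-2083429 + 209092))/(-3877304 + 0) = (1256652 + 1/(-1874337))/(-3877304) = (1256652 - 1/1874337)*(-1/3877304) = (2355389339723/1874337)*(-1/3877304) = -2355389339723/7267374347448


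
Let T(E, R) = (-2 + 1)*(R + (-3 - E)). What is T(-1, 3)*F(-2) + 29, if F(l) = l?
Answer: 31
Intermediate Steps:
T(E, R) = 3 + E - R (T(E, R) = -(-3 + R - E) = 3 + E - R)
T(-1, 3)*F(-2) + 29 = (3 - 1 - 1*3)*(-2) + 29 = (3 - 1 - 3)*(-2) + 29 = -1*(-2) + 29 = 2 + 29 = 31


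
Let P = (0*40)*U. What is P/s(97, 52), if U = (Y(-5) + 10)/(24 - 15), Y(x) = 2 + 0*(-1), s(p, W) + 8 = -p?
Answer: 0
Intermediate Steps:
s(p, W) = -8 - p
Y(x) = 2 (Y(x) = 2 + 0 = 2)
U = 4/3 (U = (2 + 10)/(24 - 15) = 12/9 = 12*(⅑) = 4/3 ≈ 1.3333)
P = 0 (P = (0*40)*(4/3) = 0*(4/3) = 0)
P/s(97, 52) = 0/(-8 - 1*97) = 0/(-8 - 97) = 0/(-105) = 0*(-1/105) = 0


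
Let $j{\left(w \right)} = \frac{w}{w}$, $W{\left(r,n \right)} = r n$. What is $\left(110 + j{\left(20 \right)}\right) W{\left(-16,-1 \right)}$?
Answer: $1776$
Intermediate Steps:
$W{\left(r,n \right)} = n r$
$j{\left(w \right)} = 1$
$\left(110 + j{\left(20 \right)}\right) W{\left(-16,-1 \right)} = \left(110 + 1\right) \left(\left(-1\right) \left(-16\right)\right) = 111 \cdot 16 = 1776$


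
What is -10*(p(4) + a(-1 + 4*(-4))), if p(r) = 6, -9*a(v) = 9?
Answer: -50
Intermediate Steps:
a(v) = -1 (a(v) = -1/9*9 = -1)
-10*(p(4) + a(-1 + 4*(-4))) = -10*(6 - 1) = -10*5 = -50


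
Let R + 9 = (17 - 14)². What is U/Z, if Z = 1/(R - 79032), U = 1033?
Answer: -81640056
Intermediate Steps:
R = 0 (R = -9 + (17 - 14)² = -9 + 3² = -9 + 9 = 0)
Z = -1/79032 (Z = 1/(0 - 79032) = 1/(-79032) = -1/79032 ≈ -1.2653e-5)
U/Z = 1033/(-1/79032) = 1033*(-79032) = -81640056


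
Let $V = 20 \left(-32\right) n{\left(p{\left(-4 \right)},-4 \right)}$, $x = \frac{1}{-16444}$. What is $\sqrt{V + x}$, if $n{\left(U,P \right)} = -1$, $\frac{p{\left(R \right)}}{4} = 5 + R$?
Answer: $\frac{3 \sqrt{4807201961}}{8222} \approx 25.298$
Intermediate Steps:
$p{\left(R \right)} = 20 + 4 R$ ($p{\left(R \right)} = 4 \left(5 + R\right) = 20 + 4 R$)
$x = - \frac{1}{16444} \approx -6.0812 \cdot 10^{-5}$
$V = 640$ ($V = 20 \left(-32\right) \left(-1\right) = \left(-640\right) \left(-1\right) = 640$)
$\sqrt{V + x} = \sqrt{640 - \frac{1}{16444}} = \sqrt{\frac{10524159}{16444}} = \frac{3 \sqrt{4807201961}}{8222}$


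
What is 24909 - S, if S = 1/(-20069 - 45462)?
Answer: 1632311680/65531 ≈ 24909.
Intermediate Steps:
S = -1/65531 (S = 1/(-65531) = -1/65531 ≈ -1.5260e-5)
24909 - S = 24909 - 1*(-1/65531) = 24909 + 1/65531 = 1632311680/65531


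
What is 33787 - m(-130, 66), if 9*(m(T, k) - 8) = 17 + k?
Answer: 303928/9 ≈ 33770.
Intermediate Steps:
m(T, k) = 89/9 + k/9 (m(T, k) = 8 + (17 + k)/9 = 8 + (17/9 + k/9) = 89/9 + k/9)
33787 - m(-130, 66) = 33787 - (89/9 + (⅑)*66) = 33787 - (89/9 + 22/3) = 33787 - 1*155/9 = 33787 - 155/9 = 303928/9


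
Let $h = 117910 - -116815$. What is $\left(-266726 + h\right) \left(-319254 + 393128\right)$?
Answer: $-2364041874$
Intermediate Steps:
$h = 234725$ ($h = 117910 + 116815 = 234725$)
$\left(-266726 + h\right) \left(-319254 + 393128\right) = \left(-266726 + 234725\right) \left(-319254 + 393128\right) = \left(-32001\right) 73874 = -2364041874$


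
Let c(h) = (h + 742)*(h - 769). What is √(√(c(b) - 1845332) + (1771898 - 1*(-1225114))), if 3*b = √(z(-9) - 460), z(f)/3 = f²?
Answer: √(26973108 + 3*√(-21743587 - 81*I*√217))/3 ≈ 1731.2 - 0.44892*I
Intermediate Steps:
z(f) = 3*f²
b = I*√217/3 (b = √(3*(-9)² - 460)/3 = √(3*81 - 460)/3 = √(243 - 460)/3 = √(-217)/3 = (I*√217)/3 = I*√217/3 ≈ 4.9103*I)
c(h) = (-769 + h)*(742 + h) (c(h) = (742 + h)*(-769 + h) = (-769 + h)*(742 + h))
√(√(c(b) - 1845332) + (1771898 - 1*(-1225114))) = √(√((-570598 + (I*√217/3)² - 9*I*√217) - 1845332) + (1771898 - 1*(-1225114))) = √(√((-570598 - 217/9 - 9*I*√217) - 1845332) + (1771898 + 1225114)) = √(√((-5135599/9 - 9*I*√217) - 1845332) + 2997012) = √(√(-21743587/9 - 9*I*√217) + 2997012) = √(2997012 + √(-21743587/9 - 9*I*√217))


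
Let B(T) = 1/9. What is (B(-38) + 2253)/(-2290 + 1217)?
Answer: -20278/9657 ≈ -2.0998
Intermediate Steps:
B(T) = 1/9
(B(-38) + 2253)/(-2290 + 1217) = (1/9 + 2253)/(-2290 + 1217) = (20278/9)/(-1073) = (20278/9)*(-1/1073) = -20278/9657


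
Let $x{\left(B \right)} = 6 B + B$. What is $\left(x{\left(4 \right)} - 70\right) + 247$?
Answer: $205$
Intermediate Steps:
$x{\left(B \right)} = 7 B$
$\left(x{\left(4 \right)} - 70\right) + 247 = \left(7 \cdot 4 - 70\right) + 247 = \left(28 - 70\right) + 247 = -42 + 247 = 205$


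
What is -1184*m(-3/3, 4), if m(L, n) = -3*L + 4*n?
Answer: -22496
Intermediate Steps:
-1184*m(-3/3, 4) = -1184*(-(-9)/3 + 4*4) = -1184*(-(-9)/3 + 16) = -1184*(-3*(-1) + 16) = -1184*(3 + 16) = -1184*19 = -22496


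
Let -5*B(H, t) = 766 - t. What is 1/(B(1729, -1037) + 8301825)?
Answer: 5/41507322 ≈ 1.2046e-7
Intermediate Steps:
B(H, t) = -766/5 + t/5 (B(H, t) = -(766 - t)/5 = -766/5 + t/5)
1/(B(1729, -1037) + 8301825) = 1/((-766/5 + (⅕)*(-1037)) + 8301825) = 1/((-766/5 - 1037/5) + 8301825) = 1/(-1803/5 + 8301825) = 1/(41507322/5) = 5/41507322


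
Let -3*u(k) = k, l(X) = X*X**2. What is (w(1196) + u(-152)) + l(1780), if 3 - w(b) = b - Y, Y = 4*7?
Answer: 16919252657/3 ≈ 5.6397e+9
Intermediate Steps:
Y = 28
l(X) = X**3
w(b) = 31 - b (w(b) = 3 - (b - 1*28) = 3 - (b - 28) = 3 - (-28 + b) = 3 + (28 - b) = 31 - b)
u(k) = -k/3
(w(1196) + u(-152)) + l(1780) = ((31 - 1*1196) - 1/3*(-152)) + 1780**3 = ((31 - 1196) + 152/3) + 5639752000 = (-1165 + 152/3) + 5639752000 = -3343/3 + 5639752000 = 16919252657/3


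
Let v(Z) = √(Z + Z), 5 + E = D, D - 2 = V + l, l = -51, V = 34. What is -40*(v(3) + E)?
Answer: 800 - 40*√6 ≈ 702.02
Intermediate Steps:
D = -15 (D = 2 + (34 - 51) = 2 - 17 = -15)
E = -20 (E = -5 - 15 = -20)
v(Z) = √2*√Z (v(Z) = √(2*Z) = √2*√Z)
-40*(v(3) + E) = -40*(√2*√3 - 20) = -40*(√6 - 20) = -40*(-20 + √6) = 800 - 40*√6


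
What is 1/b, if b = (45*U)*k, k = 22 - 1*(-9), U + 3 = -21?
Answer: -1/33480 ≈ -2.9869e-5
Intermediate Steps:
U = -24 (U = -3 - 21 = -24)
k = 31 (k = 22 + 9 = 31)
b = -33480 (b = (45*(-24))*31 = -1080*31 = -33480)
1/b = 1/(-33480) = -1/33480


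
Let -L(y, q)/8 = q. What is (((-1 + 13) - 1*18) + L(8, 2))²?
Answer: 484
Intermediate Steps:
L(y, q) = -8*q
(((-1 + 13) - 1*18) + L(8, 2))² = (((-1 + 13) - 1*18) - 8*2)² = ((12 - 18) - 16)² = (-6 - 16)² = (-22)² = 484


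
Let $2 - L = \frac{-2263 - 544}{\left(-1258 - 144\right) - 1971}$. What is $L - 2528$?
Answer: $- \frac{8523005}{3373} \approx -2526.8$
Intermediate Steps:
$L = \frac{3939}{3373}$ ($L = 2 - \frac{-2263 - 544}{\left(-1258 - 144\right) - 1971} = 2 - - \frac{2807}{\left(-1258 - 144\right) - 1971} = 2 - - \frac{2807}{-1402 - 1971} = 2 - - \frac{2807}{-3373} = 2 - \left(-2807\right) \left(- \frac{1}{3373}\right) = 2 - \frac{2807}{3373} = \frac{3939}{3373} \approx 1.1678$)
$L - 2528 = \frac{3939}{3373} - 2528 = - \frac{8523005}{3373}$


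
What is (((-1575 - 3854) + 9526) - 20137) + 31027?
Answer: 14987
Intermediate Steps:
(((-1575 - 3854) + 9526) - 20137) + 31027 = ((-5429 + 9526) - 20137) + 31027 = (4097 - 20137) + 31027 = -16040 + 31027 = 14987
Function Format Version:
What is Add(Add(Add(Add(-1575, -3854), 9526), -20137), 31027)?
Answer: 14987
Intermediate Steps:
Add(Add(Add(Add(-1575, -3854), 9526), -20137), 31027) = Add(Add(Add(-5429, 9526), -20137), 31027) = Add(Add(4097, -20137), 31027) = Add(-16040, 31027) = 14987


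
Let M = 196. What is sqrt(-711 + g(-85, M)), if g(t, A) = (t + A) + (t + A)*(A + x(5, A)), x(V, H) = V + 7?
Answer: 2*sqrt(5622) ≈ 149.96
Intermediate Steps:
x(V, H) = 7 + V
g(t, A) = A + t + (12 + A)*(A + t) (g(t, A) = (t + A) + (t + A)*(A + (7 + 5)) = (A + t) + (A + t)*(A + 12) = (A + t) + (A + t)*(12 + A) = (A + t) + (12 + A)*(A + t) = A + t + (12 + A)*(A + t))
sqrt(-711 + g(-85, M)) = sqrt(-711 + (196**2 + 13*196 + 13*(-85) + 196*(-85))) = sqrt(-711 + (38416 + 2548 - 1105 - 16660)) = sqrt(-711 + 23199) = sqrt(22488) = 2*sqrt(5622)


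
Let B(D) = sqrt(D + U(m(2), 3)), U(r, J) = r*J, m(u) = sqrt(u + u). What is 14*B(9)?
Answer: 14*sqrt(15) ≈ 54.222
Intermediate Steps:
m(u) = sqrt(2)*sqrt(u) (m(u) = sqrt(2*u) = sqrt(2)*sqrt(u))
U(r, J) = J*r
B(D) = sqrt(6 + D) (B(D) = sqrt(D + 3*(sqrt(2)*sqrt(2))) = sqrt(D + 3*2) = sqrt(D + 6) = sqrt(6 + D))
14*B(9) = 14*sqrt(6 + 9) = 14*sqrt(15)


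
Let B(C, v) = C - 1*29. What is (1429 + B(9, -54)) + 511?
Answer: 1920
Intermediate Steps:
B(C, v) = -29 + C (B(C, v) = C - 29 = -29 + C)
(1429 + B(9, -54)) + 511 = (1429 + (-29 + 9)) + 511 = (1429 - 20) + 511 = 1409 + 511 = 1920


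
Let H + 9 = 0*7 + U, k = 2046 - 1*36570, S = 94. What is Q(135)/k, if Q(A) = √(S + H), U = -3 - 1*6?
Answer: -√19/17262 ≈ -0.00025251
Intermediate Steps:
U = -9 (U = -3 - 6 = -9)
k = -34524 (k = 2046 - 36570 = -34524)
H = -18 (H = -9 + (0*7 - 9) = -9 + (0 - 9) = -9 - 9 = -18)
Q(A) = 2*√19 (Q(A) = √(94 - 18) = √76 = 2*√19)
Q(135)/k = (2*√19)/(-34524) = (2*√19)*(-1/34524) = -√19/17262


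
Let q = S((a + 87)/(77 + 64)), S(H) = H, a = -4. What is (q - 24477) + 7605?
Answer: -2378869/141 ≈ -16871.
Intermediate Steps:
q = 83/141 (q = (-4 + 87)/(77 + 64) = 83/141 ≈ 0.58865)
(q - 24477) + 7605 = (83/141 - 24477) + 7605 = -3451174/141 + 7605 = -2378869/141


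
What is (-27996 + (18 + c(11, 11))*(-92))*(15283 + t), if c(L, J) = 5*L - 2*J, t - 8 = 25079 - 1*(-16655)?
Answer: -1864033200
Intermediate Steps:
t = 41742 (t = 8 + (25079 - 1*(-16655)) = 8 + (25079 + 16655) = 8 + 41734 = 41742)
c(L, J) = -2*J + 5*L
(-27996 + (18 + c(11, 11))*(-92))*(15283 + t) = (-27996 + (18 + (-2*11 + 5*11))*(-92))*(15283 + 41742) = (-27996 + (18 + (-22 + 55))*(-92))*57025 = (-27996 + (18 + 33)*(-92))*57025 = (-27996 + 51*(-92))*57025 = (-27996 - 4692)*57025 = -32688*57025 = -1864033200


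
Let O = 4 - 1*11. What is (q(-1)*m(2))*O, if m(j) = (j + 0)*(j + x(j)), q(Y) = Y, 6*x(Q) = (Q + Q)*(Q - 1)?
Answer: 112/3 ≈ 37.333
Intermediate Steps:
x(Q) = Q*(-1 + Q)/3 (x(Q) = ((Q + Q)*(Q - 1))/6 = ((2*Q)*(-1 + Q))/6 = (2*Q*(-1 + Q))/6 = Q*(-1 + Q)/3)
m(j) = j*(j + j*(-1 + j)/3) (m(j) = (j + 0)*(j + j*(-1 + j)/3) = j*(j + j*(-1 + j)/3))
O = -7 (O = 4 - 11 = -7)
(q(-1)*m(2))*O = -2**2*(2 + 2)/3*(-7) = -4*4/3*(-7) = -1*16/3*(-7) = -16/3*(-7) = 112/3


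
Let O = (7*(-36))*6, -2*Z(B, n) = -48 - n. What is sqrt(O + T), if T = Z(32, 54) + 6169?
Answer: 2*sqrt(1177) ≈ 68.615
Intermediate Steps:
Z(B, n) = 24 + n/2 (Z(B, n) = -(-48 - n)/2 = 24 + n/2)
T = 6220 (T = (24 + (1/2)*54) + 6169 = (24 + 27) + 6169 = 51 + 6169 = 6220)
O = -1512 (O = -252*6 = -1512)
sqrt(O + T) = sqrt(-1512 + 6220) = sqrt(4708) = 2*sqrt(1177)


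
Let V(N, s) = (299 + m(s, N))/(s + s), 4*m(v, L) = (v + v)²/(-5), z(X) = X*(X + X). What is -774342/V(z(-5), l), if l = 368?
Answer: 13766080/647 ≈ 21277.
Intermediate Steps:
z(X) = 2*X² (z(X) = X*(2*X) = 2*X²)
m(v, L) = -v²/5 (m(v, L) = ((v + v)²/(-5))/4 = ((2*v)²*(-⅕))/4 = ((4*v²)*(-⅕))/4 = (-4*v²/5)/4 = -v²/5)
V(N, s) = (299 - s²/5)/(2*s) (V(N, s) = (299 - s²/5)/(s + s) = (299 - s²/5)/((2*s)) = (299 - s²/5)*(1/(2*s)) = (299 - s²/5)/(2*s))
-774342/V(z(-5), l) = -774342*3680/(1495 - 1*368²) = -774342*3680/(1495 - 1*135424) = -774342*3680/(1495 - 135424) = -774342/((⅒)*(1/368)*(-133929)) = -774342/(-5823/160) = -774342*(-160/5823) = 13766080/647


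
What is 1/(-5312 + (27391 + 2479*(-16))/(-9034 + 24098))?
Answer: -15064/80032241 ≈ -0.00018822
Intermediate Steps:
1/(-5312 + (27391 + 2479*(-16))/(-9034 + 24098)) = 1/(-5312 + (27391 - 39664)/15064) = 1/(-5312 - 12273*1/15064) = 1/(-5312 - 12273/15064) = 1/(-80032241/15064) = -15064/80032241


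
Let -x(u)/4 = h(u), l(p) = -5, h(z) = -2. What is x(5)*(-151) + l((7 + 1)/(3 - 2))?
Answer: -1213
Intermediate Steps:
x(u) = 8 (x(u) = -4*(-2) = 8)
x(5)*(-151) + l((7 + 1)/(3 - 2)) = 8*(-151) - 5 = -1208 - 5 = -1213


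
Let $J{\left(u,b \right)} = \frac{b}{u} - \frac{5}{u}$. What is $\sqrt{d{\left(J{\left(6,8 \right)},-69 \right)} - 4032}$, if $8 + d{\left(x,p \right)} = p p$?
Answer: $\sqrt{721} \approx 26.851$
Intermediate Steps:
$J{\left(u,b \right)} = - \frac{5}{u} + \frac{b}{u}$
$d{\left(x,p \right)} = -8 + p^{2}$ ($d{\left(x,p \right)} = -8 + p p = -8 + p^{2}$)
$\sqrt{d{\left(J{\left(6,8 \right)},-69 \right)} - 4032} = \sqrt{\left(-8 + \left(-69\right)^{2}\right) - 4032} = \sqrt{\left(-8 + 4761\right) - 4032} = \sqrt{4753 - 4032} = \sqrt{721}$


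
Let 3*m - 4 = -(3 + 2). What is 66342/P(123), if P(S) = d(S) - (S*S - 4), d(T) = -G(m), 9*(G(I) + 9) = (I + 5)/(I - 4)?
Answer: -3881007/884279 ≈ -4.3889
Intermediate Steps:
m = -⅓ (m = 4/3 + (-(3 + 2))/3 = 4/3 + (-1*5)/3 = 4/3 + (⅓)*(-5) = 4/3 - 5/3 = -⅓ ≈ -0.33333)
G(I) = -9 + (5 + I)/(9*(-4 + I)) (G(I) = -9 + ((I + 5)/(I - 4))/9 = -9 + ((5 + I)/(-4 + I))/9 = -9 + (5 + I)/(9*(-4 + I)))
d(T) = 1067/117 (d(T) = -(329 - 80*(-⅓))/(9*(-4 - ⅓)) = -(329 + 80/3)/(9*(-13/3)) = -(-3)*1067/(9*13*3) = -1*(-1067/117) = 1067/117)
P(S) = 1535/117 - S² (P(S) = 1067/117 - (S*S - 4) = 1067/117 - (S² - 4) = 1067/117 - (-4 + S²) = 1067/117 + (4 - S²) = 1535/117 - S²)
66342/P(123) = 66342/(1535/117 - 1*123²) = 66342/(1535/117 - 1*15129) = 66342/(1535/117 - 15129) = 66342/(-1768558/117) = 66342*(-117/1768558) = -3881007/884279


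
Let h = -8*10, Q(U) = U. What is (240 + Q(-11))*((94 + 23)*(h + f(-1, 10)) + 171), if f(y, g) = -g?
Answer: -2372211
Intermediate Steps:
h = -80
(240 + Q(-11))*((94 + 23)*(h + f(-1, 10)) + 171) = (240 - 11)*((94 + 23)*(-80 - 1*10) + 171) = 229*(117*(-80 - 10) + 171) = 229*(117*(-90) + 171) = 229*(-10530 + 171) = 229*(-10359) = -2372211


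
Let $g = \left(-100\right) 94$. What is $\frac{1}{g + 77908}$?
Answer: $\frac{1}{68508} \approx 1.4597 \cdot 10^{-5}$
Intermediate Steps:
$g = -9400$
$\frac{1}{g + 77908} = \frac{1}{-9400 + 77908} = \frac{1}{68508}$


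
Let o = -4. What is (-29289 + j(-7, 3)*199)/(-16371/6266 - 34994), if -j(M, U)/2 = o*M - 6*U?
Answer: 208463554/219288775 ≈ 0.95063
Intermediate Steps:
j(M, U) = 8*M + 12*U (j(M, U) = -2*(-4*M - 6*U) = -2*(-6*U - 4*M) = 8*M + 12*U)
(-29289 + j(-7, 3)*199)/(-16371/6266 - 34994) = (-29289 + (8*(-7) + 12*3)*199)/(-16371/6266 - 34994) = (-29289 + (-56 + 36)*199)/(-16371*1/6266 - 34994) = (-29289 - 20*199)/(-16371/6266 - 34994) = (-29289 - 3980)/(-219288775/6266) = -33269*(-6266/219288775) = 208463554/219288775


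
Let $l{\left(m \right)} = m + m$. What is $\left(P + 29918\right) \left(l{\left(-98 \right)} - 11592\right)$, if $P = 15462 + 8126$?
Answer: $-630728728$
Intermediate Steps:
$P = 23588$
$l{\left(m \right)} = 2 m$
$\left(P + 29918\right) \left(l{\left(-98 \right)} - 11592\right) = \left(23588 + 29918\right) \left(2 \left(-98\right) - 11592\right) = 53506 \left(-196 - 11592\right) = 53506 \left(-11788\right) = -630728728$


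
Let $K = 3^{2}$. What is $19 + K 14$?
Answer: $145$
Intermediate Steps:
$K = 9$
$19 + K 14 = 19 + 9 \cdot 14 = 19 + 126 = 145$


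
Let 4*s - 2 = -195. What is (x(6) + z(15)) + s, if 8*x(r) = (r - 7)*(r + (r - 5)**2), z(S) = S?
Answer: -273/8 ≈ -34.125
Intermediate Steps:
s = -193/4 (s = 1/2 + (1/4)*(-195) = 1/2 - 195/4 = -193/4 ≈ -48.250)
x(r) = (-7 + r)*(r + (-5 + r)**2)/8 (x(r) = ((r - 7)*(r + (r - 5)**2))/8 = ((-7 + r)*(r + (-5 + r)**2))/8 = (-7 + r)*(r + (-5 + r)**2)/8)
(x(6) + z(15)) + s = ((-175/8 - 2*6**2 + 11*6 + (1/8)*6**3) + 15) - 193/4 = ((-175/8 - 2*36 + 66 + (1/8)*216) + 15) - 193/4 = ((-175/8 - 72 + 66 + 27) + 15) - 193/4 = (-7/8 + 15) - 193/4 = 113/8 - 193/4 = -273/8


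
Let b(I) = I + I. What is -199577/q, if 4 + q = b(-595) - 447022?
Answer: 199577/448216 ≈ 0.44527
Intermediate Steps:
b(I) = 2*I
q = -448216 (q = -4 + (2*(-595) - 447022) = -4 + (-1190 - 447022) = -4 - 448212 = -448216)
-199577/q = -199577/(-448216) = -199577*(-1/448216) = 199577/448216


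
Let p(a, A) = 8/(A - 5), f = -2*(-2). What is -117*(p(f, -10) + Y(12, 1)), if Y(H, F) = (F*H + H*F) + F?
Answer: -14313/5 ≈ -2862.6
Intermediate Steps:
Y(H, F) = F + 2*F*H (Y(H, F) = (F*H + F*H) + F = 2*F*H + F = F + 2*F*H)
f = 4
p(a, A) = 8/(-5 + A)
-117*(p(f, -10) + Y(12, 1)) = -117*(8/(-5 - 10) + 1*(1 + 2*12)) = -117*(8/(-15) + 1*(1 + 24)) = -117*(8*(-1/15) + 1*25) = -117*(-8/15 + 25) = -117*367/15 = -14313/5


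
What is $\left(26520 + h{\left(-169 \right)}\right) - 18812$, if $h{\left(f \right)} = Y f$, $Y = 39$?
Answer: $1117$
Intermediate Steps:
$h{\left(f \right)} = 39 f$
$\left(26520 + h{\left(-169 \right)}\right) - 18812 = \left(26520 + 39 \left(-169\right)\right) - 18812 = \left(26520 - 6591\right) - 18812 = 19929 - 18812 = 1117$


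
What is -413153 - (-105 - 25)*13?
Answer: -411463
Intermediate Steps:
-413153 - (-105 - 25)*13 = -413153 - (-130)*13 = -413153 - 1*(-1690) = -413153 + 1690 = -411463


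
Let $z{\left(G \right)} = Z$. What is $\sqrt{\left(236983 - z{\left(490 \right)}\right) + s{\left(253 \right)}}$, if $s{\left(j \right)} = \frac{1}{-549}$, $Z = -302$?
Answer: $\frac{2 \sqrt{1986609326}}{183} \approx 487.12$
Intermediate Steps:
$z{\left(G \right)} = -302$
$s{\left(j \right)} = - \frac{1}{549}$
$\sqrt{\left(236983 - z{\left(490 \right)}\right) + s{\left(253 \right)}} = \sqrt{\left(236983 - -302\right) - \frac{1}{549}} = \sqrt{\left(236983 + 302\right) - \frac{1}{549}} = \sqrt{237285 - \frac{1}{549}} = \sqrt{\frac{130269464}{549}} = \frac{2 \sqrt{1986609326}}{183}$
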